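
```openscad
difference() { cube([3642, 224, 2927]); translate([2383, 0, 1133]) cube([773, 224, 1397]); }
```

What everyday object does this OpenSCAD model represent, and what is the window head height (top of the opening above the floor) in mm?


A wall with a window opening. The window head height is 2530 mm.

A wall with a rectangular opening subtracted — a window. Sill at z = 1133, opening 1397 mm tall, so the head is at 1133 + 1397 = 2530 mm.


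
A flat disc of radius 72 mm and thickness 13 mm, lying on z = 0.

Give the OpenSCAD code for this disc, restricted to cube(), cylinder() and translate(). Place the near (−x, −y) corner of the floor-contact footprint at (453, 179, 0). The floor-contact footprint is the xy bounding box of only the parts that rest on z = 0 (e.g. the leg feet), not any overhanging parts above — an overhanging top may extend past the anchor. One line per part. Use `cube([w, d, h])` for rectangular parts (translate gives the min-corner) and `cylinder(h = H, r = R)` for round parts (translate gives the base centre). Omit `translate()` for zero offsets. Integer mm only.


translate([525, 251, 0]) cylinder(h = 13, r = 72);


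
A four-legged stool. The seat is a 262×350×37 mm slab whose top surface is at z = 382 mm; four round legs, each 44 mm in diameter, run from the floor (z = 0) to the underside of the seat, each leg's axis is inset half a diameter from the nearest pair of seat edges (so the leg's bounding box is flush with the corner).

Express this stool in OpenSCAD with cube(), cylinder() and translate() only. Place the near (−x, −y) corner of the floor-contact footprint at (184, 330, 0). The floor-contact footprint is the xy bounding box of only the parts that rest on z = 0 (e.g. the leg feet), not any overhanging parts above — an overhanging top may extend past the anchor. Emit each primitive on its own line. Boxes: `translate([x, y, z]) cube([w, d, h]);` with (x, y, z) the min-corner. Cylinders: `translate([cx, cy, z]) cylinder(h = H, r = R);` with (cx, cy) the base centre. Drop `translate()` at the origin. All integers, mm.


translate([184, 330, 345]) cube([262, 350, 37]);
translate([206, 352, 0]) cylinder(h = 345, r = 22);
translate([424, 352, 0]) cylinder(h = 345, r = 22);
translate([206, 658, 0]) cylinder(h = 345, r = 22);
translate([424, 658, 0]) cylinder(h = 345, r = 22);


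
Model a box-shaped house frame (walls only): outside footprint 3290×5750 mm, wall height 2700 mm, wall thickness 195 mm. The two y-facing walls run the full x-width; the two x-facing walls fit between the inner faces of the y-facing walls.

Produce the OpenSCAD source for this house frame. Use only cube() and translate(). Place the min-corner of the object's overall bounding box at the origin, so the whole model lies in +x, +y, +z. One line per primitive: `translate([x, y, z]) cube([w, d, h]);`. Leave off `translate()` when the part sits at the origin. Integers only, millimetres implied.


cube([3290, 195, 2700]);
translate([0, 5555, 0]) cube([3290, 195, 2700]);
translate([0, 195, 0]) cube([195, 5360, 2700]);
translate([3095, 195, 0]) cube([195, 5360, 2700]);


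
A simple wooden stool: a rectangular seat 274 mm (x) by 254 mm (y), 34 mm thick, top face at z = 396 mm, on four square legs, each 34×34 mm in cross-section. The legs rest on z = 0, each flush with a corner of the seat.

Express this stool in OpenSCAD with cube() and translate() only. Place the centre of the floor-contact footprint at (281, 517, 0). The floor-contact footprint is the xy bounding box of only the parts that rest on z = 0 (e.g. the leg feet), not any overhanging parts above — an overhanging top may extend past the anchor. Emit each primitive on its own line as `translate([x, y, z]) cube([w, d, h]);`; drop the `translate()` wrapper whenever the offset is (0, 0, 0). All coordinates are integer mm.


translate([144, 390, 362]) cube([274, 254, 34]);
translate([144, 390, 0]) cube([34, 34, 362]);
translate([384, 390, 0]) cube([34, 34, 362]);
translate([144, 610, 0]) cube([34, 34, 362]);
translate([384, 610, 0]) cube([34, 34, 362]);


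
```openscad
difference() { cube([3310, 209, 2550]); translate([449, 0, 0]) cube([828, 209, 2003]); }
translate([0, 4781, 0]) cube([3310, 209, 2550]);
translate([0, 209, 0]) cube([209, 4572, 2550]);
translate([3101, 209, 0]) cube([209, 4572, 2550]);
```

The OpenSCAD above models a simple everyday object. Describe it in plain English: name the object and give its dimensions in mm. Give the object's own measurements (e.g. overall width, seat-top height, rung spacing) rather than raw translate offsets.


A single room: four walls, each 2550 mm tall and 209 mm thick, enclosing an outside footprint 3310×4990 mm (x × y), no floor or roof. The front and back walls (−y and +y sides) run the full x-width; the side walls fit between their inner faces. A door opening 828 mm wide and 2003 mm tall is cut through the front wall from the floor up, its −x edge 449 mm from the wall's −x end.


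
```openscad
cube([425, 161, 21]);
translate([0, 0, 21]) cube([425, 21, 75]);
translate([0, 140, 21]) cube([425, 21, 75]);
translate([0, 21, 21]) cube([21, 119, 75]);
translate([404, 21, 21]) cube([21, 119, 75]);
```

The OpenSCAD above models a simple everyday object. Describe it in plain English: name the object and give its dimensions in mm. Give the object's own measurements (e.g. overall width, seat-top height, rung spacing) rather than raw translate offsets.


An open-topped rectangular box: outside dimensions 425×161×96 mm, with a uniform wall and base thickness of 21 mm. The base is a full 425×161 slab on the floor; four walls sit on top of the base. The front and back walls (the −y and +y sides) span the full width; the two side walls fit between them.


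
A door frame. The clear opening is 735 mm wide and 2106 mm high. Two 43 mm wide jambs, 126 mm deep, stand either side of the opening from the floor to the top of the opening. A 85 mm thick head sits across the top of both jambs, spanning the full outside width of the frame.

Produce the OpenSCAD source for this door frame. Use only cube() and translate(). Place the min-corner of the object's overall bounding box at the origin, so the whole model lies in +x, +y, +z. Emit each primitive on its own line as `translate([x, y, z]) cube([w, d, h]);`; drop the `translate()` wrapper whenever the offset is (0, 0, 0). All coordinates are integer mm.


cube([43, 126, 2106]);
translate([778, 0, 0]) cube([43, 126, 2106]);
translate([0, 0, 2106]) cube([821, 126, 85]);


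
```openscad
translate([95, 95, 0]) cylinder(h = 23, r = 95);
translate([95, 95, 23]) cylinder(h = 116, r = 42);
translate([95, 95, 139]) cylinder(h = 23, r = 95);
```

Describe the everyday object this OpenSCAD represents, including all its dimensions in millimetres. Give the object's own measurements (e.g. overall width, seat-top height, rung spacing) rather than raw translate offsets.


A spool: two coaxial disc flanges of radius 95 mm and thickness 23 mm, joined by a core cylinder of radius 42 mm and height 116 mm. The lower flange rests on z = 0 and the three cylinders share a vertical axis.


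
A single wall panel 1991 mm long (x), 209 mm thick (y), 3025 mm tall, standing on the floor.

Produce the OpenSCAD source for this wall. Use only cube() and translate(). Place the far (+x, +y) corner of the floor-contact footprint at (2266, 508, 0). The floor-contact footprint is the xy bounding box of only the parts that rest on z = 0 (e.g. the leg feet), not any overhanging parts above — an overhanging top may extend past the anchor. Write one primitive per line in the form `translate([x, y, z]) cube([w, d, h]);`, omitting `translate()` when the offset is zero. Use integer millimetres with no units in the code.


translate([275, 299, 0]) cube([1991, 209, 3025]);


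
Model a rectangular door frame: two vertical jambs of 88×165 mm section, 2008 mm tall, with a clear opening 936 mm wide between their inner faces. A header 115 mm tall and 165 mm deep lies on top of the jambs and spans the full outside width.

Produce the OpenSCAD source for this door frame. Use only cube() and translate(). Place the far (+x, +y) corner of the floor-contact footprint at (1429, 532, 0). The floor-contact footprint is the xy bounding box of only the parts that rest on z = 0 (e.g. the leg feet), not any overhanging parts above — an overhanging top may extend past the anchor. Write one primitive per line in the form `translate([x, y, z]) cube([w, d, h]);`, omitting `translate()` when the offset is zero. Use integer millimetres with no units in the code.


translate([317, 367, 0]) cube([88, 165, 2008]);
translate([1341, 367, 0]) cube([88, 165, 2008]);
translate([317, 367, 2008]) cube([1112, 165, 115]);


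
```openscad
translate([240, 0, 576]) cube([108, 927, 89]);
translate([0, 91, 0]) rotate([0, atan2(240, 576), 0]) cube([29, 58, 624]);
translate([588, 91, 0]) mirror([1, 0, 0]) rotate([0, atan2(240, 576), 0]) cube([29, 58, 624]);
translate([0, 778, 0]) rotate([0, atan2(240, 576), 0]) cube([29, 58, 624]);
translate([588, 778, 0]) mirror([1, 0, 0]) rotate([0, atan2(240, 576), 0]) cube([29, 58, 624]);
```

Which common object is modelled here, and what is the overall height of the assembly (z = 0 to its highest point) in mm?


A sawhorse. The overall height is 665 mm.

A beam across two mirrored pairs of raked legs — a sawhorse. The beam's underside is at z = 576 (matching the legs' vertical rise in atan2(240, 576)) and the beam is 89 mm tall, so its top is at 576 + 89 = 665 mm. The raked legs top out at the beam's underside, so that is the highest point.


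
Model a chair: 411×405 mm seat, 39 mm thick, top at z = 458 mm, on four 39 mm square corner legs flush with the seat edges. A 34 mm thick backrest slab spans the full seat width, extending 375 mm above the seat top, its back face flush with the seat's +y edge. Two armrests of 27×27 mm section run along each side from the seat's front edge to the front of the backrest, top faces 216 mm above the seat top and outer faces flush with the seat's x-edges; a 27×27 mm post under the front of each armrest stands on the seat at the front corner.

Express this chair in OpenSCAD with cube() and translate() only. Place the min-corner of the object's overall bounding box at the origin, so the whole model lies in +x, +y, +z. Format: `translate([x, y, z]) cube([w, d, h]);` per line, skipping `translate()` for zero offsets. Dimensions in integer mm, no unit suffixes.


// leg_h = 458 - 39 = 419
// arm post h = 216 - 27 = 189
translate([0, 0, 419]) cube([411, 405, 39]);
cube([39, 39, 419]);
translate([372, 0, 0]) cube([39, 39, 419]);
translate([0, 366, 0]) cube([39, 39, 419]);
translate([372, 366, 0]) cube([39, 39, 419]);
translate([0, 371, 458]) cube([411, 34, 375]);
translate([0, 0, 647]) cube([27, 371, 27]);
translate([384, 0, 647]) cube([27, 371, 27]);
translate([0, 0, 458]) cube([27, 27, 189]);
translate([384, 0, 458]) cube([27, 27, 189]);


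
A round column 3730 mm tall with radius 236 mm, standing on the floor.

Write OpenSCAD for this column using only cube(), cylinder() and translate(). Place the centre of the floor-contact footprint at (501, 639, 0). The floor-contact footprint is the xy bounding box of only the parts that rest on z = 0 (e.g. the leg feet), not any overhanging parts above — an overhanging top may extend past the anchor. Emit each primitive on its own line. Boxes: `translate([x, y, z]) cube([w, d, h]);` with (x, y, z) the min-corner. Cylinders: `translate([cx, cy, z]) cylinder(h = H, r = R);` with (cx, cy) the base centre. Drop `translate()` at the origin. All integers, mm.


translate([501, 639, 0]) cylinder(h = 3730, r = 236);


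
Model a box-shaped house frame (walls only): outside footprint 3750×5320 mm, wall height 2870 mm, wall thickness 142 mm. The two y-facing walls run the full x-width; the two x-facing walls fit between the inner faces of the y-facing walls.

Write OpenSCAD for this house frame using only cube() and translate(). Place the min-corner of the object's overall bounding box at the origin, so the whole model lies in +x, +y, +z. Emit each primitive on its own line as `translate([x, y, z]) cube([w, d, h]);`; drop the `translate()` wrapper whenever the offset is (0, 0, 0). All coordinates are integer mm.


cube([3750, 142, 2870]);
translate([0, 5178, 0]) cube([3750, 142, 2870]);
translate([0, 142, 0]) cube([142, 5036, 2870]);
translate([3608, 142, 0]) cube([142, 5036, 2870]);


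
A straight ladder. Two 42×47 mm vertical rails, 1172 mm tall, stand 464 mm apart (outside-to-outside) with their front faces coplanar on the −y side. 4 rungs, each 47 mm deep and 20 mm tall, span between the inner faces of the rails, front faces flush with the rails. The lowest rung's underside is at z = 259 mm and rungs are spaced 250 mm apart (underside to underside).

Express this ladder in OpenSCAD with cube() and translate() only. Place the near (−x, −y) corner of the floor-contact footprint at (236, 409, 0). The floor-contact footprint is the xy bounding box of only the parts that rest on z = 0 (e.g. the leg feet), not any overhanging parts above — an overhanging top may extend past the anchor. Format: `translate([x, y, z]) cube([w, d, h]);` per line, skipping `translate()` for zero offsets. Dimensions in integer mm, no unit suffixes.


translate([236, 409, 0]) cube([42, 47, 1172]);
translate([658, 409, 0]) cube([42, 47, 1172]);
translate([278, 409, 259]) cube([380, 47, 20]);
translate([278, 409, 509]) cube([380, 47, 20]);
translate([278, 409, 759]) cube([380, 47, 20]);
translate([278, 409, 1009]) cube([380, 47, 20]);


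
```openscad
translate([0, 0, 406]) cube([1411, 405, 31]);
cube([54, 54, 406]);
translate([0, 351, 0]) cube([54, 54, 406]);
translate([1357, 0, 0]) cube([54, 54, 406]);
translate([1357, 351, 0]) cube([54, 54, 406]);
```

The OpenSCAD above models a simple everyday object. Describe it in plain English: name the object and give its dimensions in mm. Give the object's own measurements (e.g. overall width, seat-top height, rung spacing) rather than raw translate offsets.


A bench: a 1411×405 mm seat slab, 31 mm thick, top at z = 437 mm, on four 54×54 mm square legs flush with the seat corners and standing on z = 0.


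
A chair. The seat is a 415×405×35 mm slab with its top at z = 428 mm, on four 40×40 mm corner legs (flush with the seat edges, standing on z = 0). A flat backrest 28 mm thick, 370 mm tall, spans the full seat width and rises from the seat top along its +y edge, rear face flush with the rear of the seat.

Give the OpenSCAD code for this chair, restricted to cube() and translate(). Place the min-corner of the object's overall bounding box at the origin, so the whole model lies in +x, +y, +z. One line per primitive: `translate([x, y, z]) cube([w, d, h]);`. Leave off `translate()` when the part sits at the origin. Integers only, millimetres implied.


translate([0, 0, 393]) cube([415, 405, 35]);
cube([40, 40, 393]);
translate([375, 0, 0]) cube([40, 40, 393]);
translate([0, 365, 0]) cube([40, 40, 393]);
translate([375, 365, 0]) cube([40, 40, 393]);
translate([0, 377, 428]) cube([415, 28, 370]);


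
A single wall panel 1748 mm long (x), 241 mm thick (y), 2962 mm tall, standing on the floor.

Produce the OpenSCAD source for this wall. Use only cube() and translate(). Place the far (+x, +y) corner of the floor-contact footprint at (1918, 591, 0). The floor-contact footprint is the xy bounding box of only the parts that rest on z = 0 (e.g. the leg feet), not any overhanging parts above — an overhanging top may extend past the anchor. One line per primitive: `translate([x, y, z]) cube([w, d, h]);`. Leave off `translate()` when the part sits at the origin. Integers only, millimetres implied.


translate([170, 350, 0]) cube([1748, 241, 2962]);


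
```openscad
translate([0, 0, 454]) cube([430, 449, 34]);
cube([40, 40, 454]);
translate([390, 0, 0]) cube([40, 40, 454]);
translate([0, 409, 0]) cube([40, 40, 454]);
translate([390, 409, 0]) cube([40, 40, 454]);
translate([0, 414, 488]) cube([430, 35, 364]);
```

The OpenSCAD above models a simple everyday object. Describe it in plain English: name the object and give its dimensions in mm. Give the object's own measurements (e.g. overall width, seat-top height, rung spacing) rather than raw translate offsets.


A chair. The seat is a 430×449×34 mm slab with its top at z = 488 mm, on four 40×40 mm corner legs (flush with the seat edges, standing on z = 0). A flat backrest 35 mm thick, 364 mm tall, spans the full seat width and rises from the seat top along its +y edge, rear face flush with the rear of the seat.


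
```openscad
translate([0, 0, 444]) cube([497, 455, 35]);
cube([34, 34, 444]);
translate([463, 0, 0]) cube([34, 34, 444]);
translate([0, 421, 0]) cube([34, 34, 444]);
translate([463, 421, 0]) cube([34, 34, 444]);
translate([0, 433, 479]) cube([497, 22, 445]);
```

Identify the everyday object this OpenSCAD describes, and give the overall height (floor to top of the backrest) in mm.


A chair. The overall height is 924 mm.

A slab on four corner posts with a tall panel at the back — a chair. The seat slab sits at z = 444 with thickness 35, and the 445 mm backrest starts at the seat top, so the overall height is 444 + 35 + 445 = 924 mm.


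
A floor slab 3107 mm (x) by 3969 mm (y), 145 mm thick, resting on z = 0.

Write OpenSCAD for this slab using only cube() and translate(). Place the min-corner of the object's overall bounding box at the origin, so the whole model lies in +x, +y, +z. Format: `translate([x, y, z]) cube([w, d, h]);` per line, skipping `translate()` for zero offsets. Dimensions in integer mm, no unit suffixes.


cube([3107, 3969, 145]);


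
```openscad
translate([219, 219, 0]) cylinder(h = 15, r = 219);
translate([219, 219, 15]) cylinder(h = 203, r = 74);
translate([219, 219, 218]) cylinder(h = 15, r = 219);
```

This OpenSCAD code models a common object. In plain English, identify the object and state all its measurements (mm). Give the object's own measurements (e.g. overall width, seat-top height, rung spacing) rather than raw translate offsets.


A spool: two coaxial disc flanges of radius 219 mm and thickness 15 mm, joined by a core cylinder of radius 74 mm and height 203 mm. The lower flange rests on z = 0 and the three cylinders share a vertical axis.


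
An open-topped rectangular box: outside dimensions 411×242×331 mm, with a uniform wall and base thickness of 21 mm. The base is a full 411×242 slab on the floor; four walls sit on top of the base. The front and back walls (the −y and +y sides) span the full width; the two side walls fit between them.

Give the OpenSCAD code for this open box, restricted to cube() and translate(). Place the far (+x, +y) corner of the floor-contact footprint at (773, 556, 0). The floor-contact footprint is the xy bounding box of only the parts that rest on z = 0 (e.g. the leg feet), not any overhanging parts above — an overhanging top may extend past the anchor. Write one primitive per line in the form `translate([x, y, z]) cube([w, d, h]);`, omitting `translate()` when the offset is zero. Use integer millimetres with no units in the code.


translate([362, 314, 0]) cube([411, 242, 21]);
translate([362, 314, 21]) cube([411, 21, 310]);
translate([362, 535, 21]) cube([411, 21, 310]);
translate([362, 335, 21]) cube([21, 200, 310]);
translate([752, 335, 21]) cube([21, 200, 310]);


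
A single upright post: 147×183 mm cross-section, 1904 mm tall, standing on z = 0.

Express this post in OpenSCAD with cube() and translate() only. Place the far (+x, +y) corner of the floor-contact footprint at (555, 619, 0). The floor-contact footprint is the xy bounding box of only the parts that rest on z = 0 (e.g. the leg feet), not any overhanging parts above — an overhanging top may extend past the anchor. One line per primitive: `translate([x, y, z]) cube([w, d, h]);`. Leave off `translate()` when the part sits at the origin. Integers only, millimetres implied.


translate([408, 436, 0]) cube([147, 183, 1904]);


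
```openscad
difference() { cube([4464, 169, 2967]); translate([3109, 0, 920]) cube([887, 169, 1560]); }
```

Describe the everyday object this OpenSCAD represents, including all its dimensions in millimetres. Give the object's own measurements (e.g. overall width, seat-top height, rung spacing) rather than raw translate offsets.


A wall 4464 mm long (x), 169 mm thick (y), 2967 mm tall, with a rectangular window opening cut through it. The opening is 887 mm wide and 1560 mm tall; its sill is at z = 920 mm and its near (−x) edge is 3109 mm from the wall's −x end. The opening passes through the full wall thickness.


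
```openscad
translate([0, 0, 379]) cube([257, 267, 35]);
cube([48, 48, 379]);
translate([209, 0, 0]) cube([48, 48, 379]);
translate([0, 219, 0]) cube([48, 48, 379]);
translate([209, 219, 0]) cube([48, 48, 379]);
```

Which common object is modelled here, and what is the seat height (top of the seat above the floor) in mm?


A stool. The seat height is 414 mm.

A 257×267×35 slab at z = 379 on four corner posts — a stool. The seat top is 379 + 35 = 414 mm.


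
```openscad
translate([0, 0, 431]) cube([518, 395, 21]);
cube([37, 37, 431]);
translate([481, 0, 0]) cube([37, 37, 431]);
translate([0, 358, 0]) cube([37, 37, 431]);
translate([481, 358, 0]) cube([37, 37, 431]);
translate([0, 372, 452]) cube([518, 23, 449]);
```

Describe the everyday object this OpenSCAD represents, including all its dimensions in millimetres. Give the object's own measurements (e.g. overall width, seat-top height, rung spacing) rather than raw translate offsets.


A chair. The seat is a 518×395×21 mm slab with its top at z = 452 mm, on four 37×37 mm corner legs (flush with the seat edges, standing on z = 0). A flat backrest 23 mm thick, 449 mm tall, spans the full seat width and rises from the seat top along its +y edge, rear face flush with the rear of the seat.


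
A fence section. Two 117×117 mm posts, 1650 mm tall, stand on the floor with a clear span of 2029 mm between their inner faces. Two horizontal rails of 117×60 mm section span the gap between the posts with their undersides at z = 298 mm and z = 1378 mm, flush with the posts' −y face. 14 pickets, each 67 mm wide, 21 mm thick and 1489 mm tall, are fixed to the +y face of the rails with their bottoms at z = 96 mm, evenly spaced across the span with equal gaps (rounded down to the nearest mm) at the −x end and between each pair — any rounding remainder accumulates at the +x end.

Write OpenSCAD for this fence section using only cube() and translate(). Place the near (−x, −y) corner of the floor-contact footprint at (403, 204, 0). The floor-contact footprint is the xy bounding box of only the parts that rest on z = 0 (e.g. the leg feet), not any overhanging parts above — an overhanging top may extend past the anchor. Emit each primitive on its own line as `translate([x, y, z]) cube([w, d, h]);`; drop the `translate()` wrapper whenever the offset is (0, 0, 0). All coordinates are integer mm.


translate([403, 204, 0]) cube([117, 117, 1650]);
translate([2549, 204, 0]) cube([117, 117, 1650]);
translate([520, 204, 298]) cube([2029, 117, 60]);
translate([520, 204, 1378]) cube([2029, 117, 60]);
translate([592, 321, 96]) cube([67, 21, 1489]);
translate([731, 321, 96]) cube([67, 21, 1489]);
translate([870, 321, 96]) cube([67, 21, 1489]);
translate([1009, 321, 96]) cube([67, 21, 1489]);
translate([1148, 321, 96]) cube([67, 21, 1489]);
translate([1287, 321, 96]) cube([67, 21, 1489]);
translate([1426, 321, 96]) cube([67, 21, 1489]);
translate([1565, 321, 96]) cube([67, 21, 1489]);
translate([1704, 321, 96]) cube([67, 21, 1489]);
translate([1843, 321, 96]) cube([67, 21, 1489]);
translate([1982, 321, 96]) cube([67, 21, 1489]);
translate([2121, 321, 96]) cube([67, 21, 1489]);
translate([2260, 321, 96]) cube([67, 21, 1489]);
translate([2399, 321, 96]) cube([67, 21, 1489]);


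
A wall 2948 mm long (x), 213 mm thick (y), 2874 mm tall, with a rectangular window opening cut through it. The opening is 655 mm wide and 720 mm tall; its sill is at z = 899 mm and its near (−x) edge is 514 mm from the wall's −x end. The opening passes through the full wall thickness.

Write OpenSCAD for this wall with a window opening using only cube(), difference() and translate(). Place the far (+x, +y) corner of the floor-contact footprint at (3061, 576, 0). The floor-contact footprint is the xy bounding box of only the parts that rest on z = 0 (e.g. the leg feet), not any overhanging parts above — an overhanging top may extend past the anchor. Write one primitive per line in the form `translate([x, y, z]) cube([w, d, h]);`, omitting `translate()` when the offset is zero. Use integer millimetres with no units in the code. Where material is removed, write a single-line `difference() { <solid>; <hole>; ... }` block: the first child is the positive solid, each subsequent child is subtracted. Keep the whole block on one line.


difference() { translate([113, 363, 0]) cube([2948, 213, 2874]); translate([627, 363, 899]) cube([655, 213, 720]); }


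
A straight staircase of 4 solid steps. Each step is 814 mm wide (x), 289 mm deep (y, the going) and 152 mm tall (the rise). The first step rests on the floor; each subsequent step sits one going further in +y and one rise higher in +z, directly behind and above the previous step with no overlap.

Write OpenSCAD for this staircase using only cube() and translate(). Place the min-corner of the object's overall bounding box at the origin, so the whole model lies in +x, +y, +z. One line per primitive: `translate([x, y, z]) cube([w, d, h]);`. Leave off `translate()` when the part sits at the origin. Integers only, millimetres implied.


cube([814, 289, 152]);
translate([0, 289, 152]) cube([814, 289, 152]);
translate([0, 578, 304]) cube([814, 289, 152]);
translate([0, 867, 456]) cube([814, 289, 152]);


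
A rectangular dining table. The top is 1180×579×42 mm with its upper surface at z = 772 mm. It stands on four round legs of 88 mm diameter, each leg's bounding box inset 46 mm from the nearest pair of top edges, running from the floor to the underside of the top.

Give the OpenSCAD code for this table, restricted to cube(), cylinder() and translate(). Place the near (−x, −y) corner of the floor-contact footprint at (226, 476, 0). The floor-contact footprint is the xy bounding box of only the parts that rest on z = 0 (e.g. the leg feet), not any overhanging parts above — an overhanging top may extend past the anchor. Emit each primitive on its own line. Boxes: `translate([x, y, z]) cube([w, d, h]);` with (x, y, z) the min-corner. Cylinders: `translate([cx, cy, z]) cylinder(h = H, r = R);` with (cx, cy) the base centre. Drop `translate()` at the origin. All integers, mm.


// leg_h = 772 - 42 = 730
translate([180, 430, 730]) cube([1180, 579, 42]);
translate([270, 520, 0]) cylinder(h = 730, r = 44);
translate([1270, 520, 0]) cylinder(h = 730, r = 44);
translate([270, 919, 0]) cylinder(h = 730, r = 44);
translate([1270, 919, 0]) cylinder(h = 730, r = 44);


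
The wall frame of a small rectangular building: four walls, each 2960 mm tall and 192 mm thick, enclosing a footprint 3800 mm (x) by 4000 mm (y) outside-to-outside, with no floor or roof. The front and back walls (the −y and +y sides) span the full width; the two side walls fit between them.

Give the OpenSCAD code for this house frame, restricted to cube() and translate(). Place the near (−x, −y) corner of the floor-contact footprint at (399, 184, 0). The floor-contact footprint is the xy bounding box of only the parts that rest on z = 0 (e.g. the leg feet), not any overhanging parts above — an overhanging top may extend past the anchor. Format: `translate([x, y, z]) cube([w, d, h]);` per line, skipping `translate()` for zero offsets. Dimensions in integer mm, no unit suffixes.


translate([399, 184, 0]) cube([3800, 192, 2960]);
translate([399, 3992, 0]) cube([3800, 192, 2960]);
translate([399, 376, 0]) cube([192, 3616, 2960]);
translate([4007, 376, 0]) cube([192, 3616, 2960]);


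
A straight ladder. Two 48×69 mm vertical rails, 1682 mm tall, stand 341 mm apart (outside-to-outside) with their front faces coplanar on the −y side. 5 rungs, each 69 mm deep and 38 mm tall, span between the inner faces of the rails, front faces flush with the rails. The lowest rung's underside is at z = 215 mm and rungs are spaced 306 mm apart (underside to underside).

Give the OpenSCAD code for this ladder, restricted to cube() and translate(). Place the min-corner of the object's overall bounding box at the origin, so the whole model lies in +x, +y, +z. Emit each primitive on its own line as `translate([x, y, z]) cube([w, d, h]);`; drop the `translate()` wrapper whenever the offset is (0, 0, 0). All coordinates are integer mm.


// rung span = 341 - 2*48 = 245
// rung[k] z = 215 + k*306
cube([48, 69, 1682]);
translate([293, 0, 0]) cube([48, 69, 1682]);
translate([48, 0, 215]) cube([245, 69, 38]);
translate([48, 0, 521]) cube([245, 69, 38]);
translate([48, 0, 827]) cube([245, 69, 38]);
translate([48, 0, 1133]) cube([245, 69, 38]);
translate([48, 0, 1439]) cube([245, 69, 38]);


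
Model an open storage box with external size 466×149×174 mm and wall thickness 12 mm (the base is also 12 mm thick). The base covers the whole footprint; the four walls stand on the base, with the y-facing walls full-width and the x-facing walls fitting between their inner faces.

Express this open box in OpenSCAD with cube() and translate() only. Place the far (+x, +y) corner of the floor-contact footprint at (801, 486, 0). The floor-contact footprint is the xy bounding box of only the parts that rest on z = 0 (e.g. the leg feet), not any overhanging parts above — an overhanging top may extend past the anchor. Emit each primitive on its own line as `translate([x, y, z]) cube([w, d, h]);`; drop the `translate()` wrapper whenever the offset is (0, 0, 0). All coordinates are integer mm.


translate([335, 337, 0]) cube([466, 149, 12]);
translate([335, 337, 12]) cube([466, 12, 162]);
translate([335, 474, 12]) cube([466, 12, 162]);
translate([335, 349, 12]) cube([12, 125, 162]);
translate([789, 349, 12]) cube([12, 125, 162]);


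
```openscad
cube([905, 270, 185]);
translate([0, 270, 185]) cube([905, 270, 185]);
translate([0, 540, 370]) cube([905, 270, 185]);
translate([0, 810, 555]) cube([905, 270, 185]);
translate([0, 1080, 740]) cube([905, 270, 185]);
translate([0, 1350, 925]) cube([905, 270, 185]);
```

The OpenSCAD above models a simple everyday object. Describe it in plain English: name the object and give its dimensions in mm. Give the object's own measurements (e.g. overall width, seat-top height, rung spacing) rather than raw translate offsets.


A straight staircase of 6 solid steps. Each step is 905 mm wide (x), 270 mm deep (y, the going) and 185 mm tall (the rise). The first step rests on the floor; each subsequent step sits one going further in +y and one rise higher in +z, directly behind and above the previous step with no overlap.


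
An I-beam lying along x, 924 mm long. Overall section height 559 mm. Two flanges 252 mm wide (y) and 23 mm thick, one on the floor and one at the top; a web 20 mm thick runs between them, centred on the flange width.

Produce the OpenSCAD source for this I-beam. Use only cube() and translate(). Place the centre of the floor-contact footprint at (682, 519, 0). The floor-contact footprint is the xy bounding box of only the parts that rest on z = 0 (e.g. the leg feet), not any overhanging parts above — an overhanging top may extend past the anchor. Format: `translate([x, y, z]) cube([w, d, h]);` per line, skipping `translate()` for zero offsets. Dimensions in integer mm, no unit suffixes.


translate([220, 393, 0]) cube([924, 252, 23]);
translate([220, 509, 23]) cube([924, 20, 513]);
translate([220, 393, 536]) cube([924, 252, 23]);


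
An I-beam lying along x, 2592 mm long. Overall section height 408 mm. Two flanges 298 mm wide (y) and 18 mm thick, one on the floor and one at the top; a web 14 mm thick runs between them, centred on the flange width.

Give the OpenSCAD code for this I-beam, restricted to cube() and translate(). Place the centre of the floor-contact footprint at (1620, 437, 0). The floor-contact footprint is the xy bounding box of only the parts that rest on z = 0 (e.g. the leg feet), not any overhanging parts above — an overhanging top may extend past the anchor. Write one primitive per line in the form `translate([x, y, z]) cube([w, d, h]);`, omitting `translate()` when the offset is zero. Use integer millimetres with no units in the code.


translate([324, 288, 0]) cube([2592, 298, 18]);
translate([324, 430, 18]) cube([2592, 14, 372]);
translate([324, 288, 390]) cube([2592, 298, 18]);


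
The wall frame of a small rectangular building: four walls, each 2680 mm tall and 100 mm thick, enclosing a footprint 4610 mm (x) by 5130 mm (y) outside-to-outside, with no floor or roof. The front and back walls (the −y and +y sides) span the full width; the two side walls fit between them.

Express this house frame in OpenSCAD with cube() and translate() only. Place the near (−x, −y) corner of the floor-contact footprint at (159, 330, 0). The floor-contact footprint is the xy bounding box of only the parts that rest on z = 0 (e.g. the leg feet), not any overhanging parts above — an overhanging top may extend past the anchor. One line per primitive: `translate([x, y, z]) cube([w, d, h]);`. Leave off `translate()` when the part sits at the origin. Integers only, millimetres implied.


translate([159, 330, 0]) cube([4610, 100, 2680]);
translate([159, 5360, 0]) cube([4610, 100, 2680]);
translate([159, 430, 0]) cube([100, 4930, 2680]);
translate([4669, 430, 0]) cube([100, 4930, 2680]);


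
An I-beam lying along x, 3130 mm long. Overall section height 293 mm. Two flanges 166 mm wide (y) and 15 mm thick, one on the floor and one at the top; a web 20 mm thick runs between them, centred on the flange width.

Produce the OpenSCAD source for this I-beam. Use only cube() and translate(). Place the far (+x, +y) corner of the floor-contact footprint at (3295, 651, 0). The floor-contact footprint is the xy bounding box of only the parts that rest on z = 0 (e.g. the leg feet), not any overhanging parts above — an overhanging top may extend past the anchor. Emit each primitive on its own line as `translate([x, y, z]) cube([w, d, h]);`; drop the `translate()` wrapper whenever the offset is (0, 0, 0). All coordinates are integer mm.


translate([165, 485, 0]) cube([3130, 166, 15]);
translate([165, 558, 15]) cube([3130, 20, 263]);
translate([165, 485, 278]) cube([3130, 166, 15]);


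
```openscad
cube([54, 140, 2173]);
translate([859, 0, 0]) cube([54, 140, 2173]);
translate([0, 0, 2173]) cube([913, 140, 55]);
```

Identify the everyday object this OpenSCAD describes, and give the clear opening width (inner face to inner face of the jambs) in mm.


A door frame. The clear opening width is 805 mm.

Two 2173 mm tall posts with a header on top — a door frame. The left jamb is 54 mm wide at x = 0; the right jamb starts at x = 859. The clear opening is 859 − 54 = 805 mm.


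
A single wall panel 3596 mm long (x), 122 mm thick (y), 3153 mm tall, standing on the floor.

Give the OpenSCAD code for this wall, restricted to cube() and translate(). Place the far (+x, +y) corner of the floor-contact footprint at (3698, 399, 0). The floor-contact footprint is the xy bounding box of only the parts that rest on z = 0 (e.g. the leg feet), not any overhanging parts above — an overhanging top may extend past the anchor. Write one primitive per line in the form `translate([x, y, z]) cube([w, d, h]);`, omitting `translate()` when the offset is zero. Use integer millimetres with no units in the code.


translate([102, 277, 0]) cube([3596, 122, 3153]);


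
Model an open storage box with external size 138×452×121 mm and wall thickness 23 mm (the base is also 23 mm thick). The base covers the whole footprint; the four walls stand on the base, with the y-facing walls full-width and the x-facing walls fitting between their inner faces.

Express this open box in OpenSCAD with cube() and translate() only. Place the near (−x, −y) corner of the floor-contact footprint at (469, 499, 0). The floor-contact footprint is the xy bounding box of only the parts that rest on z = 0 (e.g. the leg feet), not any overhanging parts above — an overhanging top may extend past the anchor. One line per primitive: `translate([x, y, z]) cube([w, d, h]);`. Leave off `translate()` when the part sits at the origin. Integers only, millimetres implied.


translate([469, 499, 0]) cube([138, 452, 23]);
translate([469, 499, 23]) cube([138, 23, 98]);
translate([469, 928, 23]) cube([138, 23, 98]);
translate([469, 522, 23]) cube([23, 406, 98]);
translate([584, 522, 23]) cube([23, 406, 98]);


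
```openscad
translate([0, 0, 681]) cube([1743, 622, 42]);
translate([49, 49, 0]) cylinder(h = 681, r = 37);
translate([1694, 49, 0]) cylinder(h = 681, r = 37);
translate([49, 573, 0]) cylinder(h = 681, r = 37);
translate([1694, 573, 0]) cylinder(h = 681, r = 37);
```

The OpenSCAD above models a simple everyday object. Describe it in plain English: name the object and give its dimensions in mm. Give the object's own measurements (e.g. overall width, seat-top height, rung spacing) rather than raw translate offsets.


A rectangular dining table. The top is 1743×622×42 mm with its upper surface at z = 723 mm. It stands on four round legs of 74 mm diameter, each leg's bounding box inset 12 mm from the nearest pair of top edges, running from the floor to the underside of the top.


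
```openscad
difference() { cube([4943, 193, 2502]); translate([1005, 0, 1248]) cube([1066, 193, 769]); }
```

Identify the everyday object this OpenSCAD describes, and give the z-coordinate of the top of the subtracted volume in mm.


A wall with a window opening. The window head height is 2017 mm.

A wall with a rectangular opening subtracted — a window. Sill at z = 1248, opening 769 mm tall, so the head is at 1248 + 769 = 2017 mm.


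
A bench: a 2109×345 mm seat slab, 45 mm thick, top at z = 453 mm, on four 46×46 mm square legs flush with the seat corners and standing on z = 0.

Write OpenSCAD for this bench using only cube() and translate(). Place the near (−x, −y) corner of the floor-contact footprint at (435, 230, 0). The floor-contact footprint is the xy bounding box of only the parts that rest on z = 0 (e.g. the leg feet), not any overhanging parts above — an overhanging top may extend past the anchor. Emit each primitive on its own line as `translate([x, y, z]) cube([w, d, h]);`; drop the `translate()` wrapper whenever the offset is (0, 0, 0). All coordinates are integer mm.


translate([435, 230, 408]) cube([2109, 345, 45]);
translate([435, 230, 0]) cube([46, 46, 408]);
translate([435, 529, 0]) cube([46, 46, 408]);
translate([2498, 230, 0]) cube([46, 46, 408]);
translate([2498, 529, 0]) cube([46, 46, 408]);


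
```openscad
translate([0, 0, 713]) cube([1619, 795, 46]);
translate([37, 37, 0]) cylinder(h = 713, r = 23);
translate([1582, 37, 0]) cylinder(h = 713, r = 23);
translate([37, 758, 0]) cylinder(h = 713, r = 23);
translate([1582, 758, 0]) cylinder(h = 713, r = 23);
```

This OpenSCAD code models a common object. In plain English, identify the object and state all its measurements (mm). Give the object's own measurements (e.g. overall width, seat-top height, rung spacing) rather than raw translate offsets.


A table: top 1619 mm (x) × 795 mm (y), 46 mm thick, upper face at z = 759 mm, on four round legs of 46 mm diameter, each leg's bounding box inset 14 mm from the nearest pair of top edges from z = 0 to the bottom of the top.


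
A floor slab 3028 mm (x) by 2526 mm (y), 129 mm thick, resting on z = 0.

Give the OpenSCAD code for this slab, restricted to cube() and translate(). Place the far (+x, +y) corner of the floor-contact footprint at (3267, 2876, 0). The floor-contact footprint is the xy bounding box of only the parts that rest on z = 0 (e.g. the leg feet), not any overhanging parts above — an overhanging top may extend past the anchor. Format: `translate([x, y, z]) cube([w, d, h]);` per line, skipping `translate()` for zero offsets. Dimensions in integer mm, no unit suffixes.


translate([239, 350, 0]) cube([3028, 2526, 129]);
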